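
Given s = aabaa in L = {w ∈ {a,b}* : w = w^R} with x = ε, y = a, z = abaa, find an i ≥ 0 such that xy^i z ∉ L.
i = 2

xy²z = ε · aa · abaa = aaabaa; aaabaa reversed is aabaaa ≠ aaabaa, so it is not a palindrome and is not in L.
(Other choices also work, e.g. i = 0, 3; only i = 1 is guaranteed to stay in L since xy¹z = s.)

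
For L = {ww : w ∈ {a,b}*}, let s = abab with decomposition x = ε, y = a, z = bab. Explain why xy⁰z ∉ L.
xy⁰z = bab ∉ L

Pumping with i = 0 replaces y = a by y⁰ = ε:
- Original: s = xyz = abab; abab splits into halves ab · ab, which are equal, so it is in L (w = ab)
- Pumped: xy⁰z = ε · ε · bab = bab
- bab has odd length 3, so it cannot be written as ww and is not in L

The pumping lemma would require xy⁰z ∈ L, so this decomposition yields a contradiction.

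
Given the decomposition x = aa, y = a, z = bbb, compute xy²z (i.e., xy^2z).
aaaabbb

Given x = 'aa', y = 'a', z = 'bbb' and i = 2:

xy^2z = x + y·y·...·y (2 times) + z
       = 'aa' + 'a'^2 + 'bbb'
       = 'aa' + 'aa' + 'bbb'
       = 'aaaabbb'

The pumped string is 'aaaabbb' with length 7.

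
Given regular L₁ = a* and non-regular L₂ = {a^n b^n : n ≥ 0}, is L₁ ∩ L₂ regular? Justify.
Yes — L₁ ∩ L₂ is regular.

A string of a* contains no b's, and the only string of {a^n b^n} with no b's is ε (n = 0). So L₁ ∩ L₂ = {ε}, a finite language, which is regular.

Note that the bare facts "L₁ regular, L₂ non-regular" do not settle the question by themselves: the closure of regular languages under ∪, ∩, complement and difference applies only when BOTH operands are regular. With a non-regular operand the result can come out regular or non-regular depending on the specific languages, so one has to work out L₁ ∩ L₂ for this particular pair, as above.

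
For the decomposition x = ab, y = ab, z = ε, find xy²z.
ababab

Given x = 'ab', y = 'ab', z = '' and i = 2:

xy^2z = x + y·y·...·y (2 times) + z
       = 'ab' + 'ab'^2 + ''
       = 'ab' + 'abab' + ''
       = 'ababab'

The pumped string is 'ababab' with length 6.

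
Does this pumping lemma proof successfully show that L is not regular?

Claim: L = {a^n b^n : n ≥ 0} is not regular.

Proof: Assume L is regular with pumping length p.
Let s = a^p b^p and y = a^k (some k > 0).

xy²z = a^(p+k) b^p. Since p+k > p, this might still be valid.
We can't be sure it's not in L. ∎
The proof is INCORRECT.

Error: The conclusion is wrong.
xy²z = a^(p+k) b^p is definitely NOT in L because the number of a's (p+k) ≠ number of b's (p).
The proof incorrectly doubts what is actually a valid contradiction.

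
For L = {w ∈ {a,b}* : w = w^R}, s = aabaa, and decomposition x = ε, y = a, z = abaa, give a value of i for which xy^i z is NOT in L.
i = 2

xy²z = ε · aa · abaa = aaabaa; aaabaa reversed is aabaaa ≠ aaabaa, so it is not a palindrome and is not in L.
(Other choices also work, e.g. i = 0, 3; only i = 1 is guaranteed to stay in L since xy¹z = s.)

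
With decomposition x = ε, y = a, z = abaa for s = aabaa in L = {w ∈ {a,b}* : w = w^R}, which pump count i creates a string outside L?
i = 2

xy²z = ε · aa · abaa = aaabaa; aaabaa reversed is aabaaa ≠ aaabaa, so it is not a palindrome and is not in L.
(Other choices also work, e.g. i = 0, 3; only i = 1 is guaranteed to stay in L since xy¹z = s.)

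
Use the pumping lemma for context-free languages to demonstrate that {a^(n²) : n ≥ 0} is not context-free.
Assume for contradiction that L is context-free, and let p ≥ 1 be the pumping length given by the pumping lemma for CFLs.
Choose s = a^(p²). Then s ∈ L and |s| = p² ≥ p.
By the CFL pumping lemma, s = uvxyz for some u, v, x, y, z with |vxy| ≤ p, |vy| ≥ 1, and uv^i xy^i z ∈ L for every i ≥ 0.
All symbols are a's, so only lengths matter: let k = |vy|, with 1 ≤ k ≤ |vxy| ≤ p.

Take i = 2: |uv²xy²z| = p² + k, and p² < p² + k ≤ p² + p < (p + 1)².
So the length lies strictly between consecutive squares and is not a perfect square; uv²xy²z ∉ L.

This contradicts the CFL pumping lemma, which requires uv^i xy^i z ∈ L for all i ≥ 0.
Hence L = {a^(n²) : n ≥ 0} is not context-free. ∎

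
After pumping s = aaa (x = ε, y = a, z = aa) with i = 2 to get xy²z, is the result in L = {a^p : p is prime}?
No

xy²z = ε · aa · aa = aaaa.
aaaa has length 4 = 2 × 2, which is not prime, so it is not in L.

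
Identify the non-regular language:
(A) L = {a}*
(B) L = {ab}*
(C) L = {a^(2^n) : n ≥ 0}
(C) {a^(2^n) : n ≥ 0}

(C) L = {a^(2^n) : n ≥ 0} is NOT regular.

The pumping lemma can be used to prove this:
After pumping, length is no longer a power of 2

The other languages are regular because they can be recognized by finite automata.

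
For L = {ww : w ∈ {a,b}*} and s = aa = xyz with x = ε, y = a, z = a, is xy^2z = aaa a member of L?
No

xy²z = ε · aa · a = aaa.
aaa has odd length 3, so it cannot be written as ww and is not in L.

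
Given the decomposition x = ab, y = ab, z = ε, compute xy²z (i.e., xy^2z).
ababab

Given x = 'ab', y = 'ab', z = '' and i = 2:

xy^2z = x + y·y·...·y (2 times) + z
       = 'ab' + 'ab'^2 + ''
       = 'ab' + 'abab' + ''
       = 'ababab'

The pumped string is 'ababab' with length 6.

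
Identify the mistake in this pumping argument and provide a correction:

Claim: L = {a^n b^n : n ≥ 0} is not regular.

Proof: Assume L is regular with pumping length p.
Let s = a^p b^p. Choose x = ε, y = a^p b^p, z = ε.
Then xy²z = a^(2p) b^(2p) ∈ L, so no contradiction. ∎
Error: The decomposition violates |xy| ≤ p. With y = a^p b^p, |xy| = |y| = 2p > p. (The proof also miscomputes xy²z, which would be a^p b^p a^p b^p rather than a^(2p) b^(2p), and it wrongly treats one harmless decomposition as settling the matter — the prover does not get to choose the decomposition.)

Correction: The pumping lemma requires |xy| ≤ p, and the argument must handle every decomposition satisfying |xy| ≤ p, |y| ≥ 1. Since s starts with p a's, any such y consists only of a's, say y = a^k with k ≥ 1. Then xy²z = a^(p+k) b^p has unequal numbers of a's and b's, so xy²z ∉ L — the required contradiction.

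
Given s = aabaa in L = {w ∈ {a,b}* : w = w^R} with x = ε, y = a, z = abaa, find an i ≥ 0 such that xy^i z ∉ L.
i = 2

xy²z = ε · aa · abaa = aaabaa; aaabaa reversed is aabaaa ≠ aaabaa, so it is not a palindrome and is not in L.
(Other choices also work, e.g. i = 0, 3; only i = 1 is guaranteed to stay in L since xy¹z = s.)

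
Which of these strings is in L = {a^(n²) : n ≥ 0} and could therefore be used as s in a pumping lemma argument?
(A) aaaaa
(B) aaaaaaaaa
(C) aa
(B) aaaaaaaaa

The pumping lemma is applied to a string s that lies in L, so first check membership of each option:
- (A) aaaaa has length 5, strictly between 2² = 4 and 3² = 9, so it is not in L ✗
- (B) aaaaaaaaa has length 9 = 3², a perfect square, so it is in L ✓
- (C) aa has length 2, strictly between 1² = 1 and 2² = 4, so it is not in L ✗

Only (B) aaaaaaaaa is in L, so it is the only candidate that could play the role of s.
(In a complete proof one picks s in terms of the pumping length p so that |s| ≥ p is guaranteed; a fixed string like aaaaaaaaa illustrates the shape of such an s.)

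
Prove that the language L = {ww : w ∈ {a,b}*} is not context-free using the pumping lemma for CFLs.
Assume for contradiction that L is context-free, and let p ≥ 1 be the pumping length given by the pumping lemma for CFLs.
Choose s = a^p b^p a^p b^p. Then s ∈ L (take w = a^p b^p) and |s| = 4p ≥ p.
By the CFL pumping lemma, s = uvxyz for some u, v, x, y, z with |vxy| ≤ p, |vy| ≥ 1, and uv^i xy^i z ∈ L for every i ≥ 0.

Write s as four blocks A₁ B₁ A₂ B₂ with A₁ = A₂ = a^p and B₁ = B₂ = b^p. Since |vxy| ≤ p, the window vxy lies inside at most two adjacent blocks. Take i = 0 and let t = uxz, so |t| = 4p − |vy| with 1 ≤ |vy| ≤ p. If |t| is odd, t ∉ L immediately, so assume |vy| is even (hence |vy| ≥ 2) and |t|/2 = 2p − |vy|/2, which satisfies p ≤ |t|/2 ≤ 2p − 1.

Case 1 (vxy inside A₁B₁): t = a^(p−j) b^(p−l) a^p b^p with j + l = |vy|. The second half of t has length < 2p, so it is a suffix of the trailing a^p b^p and ends in b; the first half is a^(p−j) b^(p−l) a^((j+l)/2), which ends in a because (j+l)/2 ≥ 1. The halves differ, so t ∉ L.

Case 2 (vxy inside B₁A₂, straddling the middle): t = a^p b^(p−j) a^(p−l) b^p with j + l = |vy|. If t = ww, then w is a prefix of t of length ≥ p, so w begins with a^p; and w is a suffix of t of length ≥ p, so w ends with b^p. That forces |w| ≥ 2p, contradicting |w| = |t|/2 ≤ 2p − 1. So t ∉ L.

Case 3 (vxy inside A₂B₂): t = a^p b^p a^(p−j) b^(p−l) with j + l = |vy|. The first half of t is a prefix of a^p b^p, so it begins with a; the second half is b^((j+l)/2) a^(p−j) b^(p−l), which begins with b. The halves differ, so t ∉ L.

In every case uv⁰xy⁰z = uxz ∉ L.

This contradicts the CFL pumping lemma, which requires uv^i xy^i z ∈ L for all i ≥ 0.
Hence L = {ww : w ∈ {a,b}*} is not context-free. ∎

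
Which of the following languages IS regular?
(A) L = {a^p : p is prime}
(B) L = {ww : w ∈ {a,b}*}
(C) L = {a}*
(C) {a}*

(C) L = {a}* is regular.

This can be recognized by a finite automaton (DFA/NFA).
Regular expressions like {a}* define regular languages.

The other choices are not regular:
- {a^p : p is prime}: After pumping, the length becomes composite
- {ww : w ∈ {a,b}*}: After pumping, the two halves no longer match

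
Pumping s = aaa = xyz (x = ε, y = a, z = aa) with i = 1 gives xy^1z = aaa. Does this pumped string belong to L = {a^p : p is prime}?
Yes

xy¹z = ε · a · aa = aaa.
aaa has length 3, which is prime, so it is in L.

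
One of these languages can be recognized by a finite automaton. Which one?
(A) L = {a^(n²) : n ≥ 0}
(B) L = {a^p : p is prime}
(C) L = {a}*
(C) {a}*

(C) L = {a}* is regular.

This can be recognized by a finite automaton (DFA/NFA).
Regular expressions like {a}* define regular languages.

The other choices are not regular:
- {a^p : p is prime}: After pumping, the length becomes composite
- {a^(n²) : n ≥ 0}: After pumping, length is no longer a perfect square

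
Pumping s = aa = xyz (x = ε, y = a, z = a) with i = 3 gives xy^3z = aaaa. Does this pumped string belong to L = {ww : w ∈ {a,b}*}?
Yes

xy³z = ε · aaa · a = aaaa.
aaaa splits into halves aa · aa, which are equal, so it is in L (w = aa).
(A single pumped string landing in L is not a contradiction by itself; a non-regularity proof needs some i for which xy^i z ∉ L, for every admissible decomposition.)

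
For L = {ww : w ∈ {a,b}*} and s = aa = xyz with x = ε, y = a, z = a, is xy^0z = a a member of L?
No

xy⁰z = ε · ε · a = a.
a has odd length 1, so it cannot be written as ww and is not in L.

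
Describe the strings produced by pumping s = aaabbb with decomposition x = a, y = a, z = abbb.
{xy^i z : i ≥ 0} = {a^(2+i) b^3 : i ≥ 0} = {aabbb, aaabbb, aaaabbb, ...}

With x = a, y = a, z = abbb: Starting with aaabbb and pumping the second 'a', we get strings with 2+i a's followed by 3 b's for i = 0, 1, 2, ...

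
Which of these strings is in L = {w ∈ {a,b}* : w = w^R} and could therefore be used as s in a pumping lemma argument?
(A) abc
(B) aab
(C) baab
(C) baab

The pumping lemma is applied to a string s that lies in L, so first check membership of each option:
- (A) abc reversed is cba ≠ abc, so it is not a palindrome and is not in L ✗
- (B) aab reversed is baa ≠ aab, so it is not a palindrome and is not in L ✗
- (C) baab reversed is baab, the same string, so it is a palindrome and is in L ✓

Only (C) baab is in L, so it is the only candidate that could play the role of s.
(In a complete proof one picks s in terms of the pumping length p so that |s| ≥ p is guaranteed; a fixed string like baab illustrates the shape of such an s.)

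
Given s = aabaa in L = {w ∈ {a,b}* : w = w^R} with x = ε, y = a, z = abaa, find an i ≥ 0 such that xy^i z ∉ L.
i = 0

xy⁰z = ε · ε · abaa = abaa; abaa reversed is aaba ≠ abaa, so it is not a palindrome and is not in L.
(Other choices also work, e.g. i = 2, 3; only i = 1 is guaranteed to stay in L since xy¹z = s.)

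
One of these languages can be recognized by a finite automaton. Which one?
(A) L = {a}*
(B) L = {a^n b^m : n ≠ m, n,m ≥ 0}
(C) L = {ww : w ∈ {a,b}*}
(A) {a}*

(A) L = {a}* is regular.

This can be recognized by a finite automaton (DFA/NFA).
Regular expressions like {a}* define regular languages.

The other choices are not regular:
- {ww : w ∈ {a,b}*}: After pumping, the two halves no longer match
- {a^n b^m : n ≠ m, n,m ≥ 0}: After pumping a's, we can make n = m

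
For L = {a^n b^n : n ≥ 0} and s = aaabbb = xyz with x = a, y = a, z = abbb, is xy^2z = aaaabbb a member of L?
No

xy²z = a · aa · abbb = aaaabbb.
aaaabbb has 4 a's and 3 b's; 4 ≠ 3, so it is not in L.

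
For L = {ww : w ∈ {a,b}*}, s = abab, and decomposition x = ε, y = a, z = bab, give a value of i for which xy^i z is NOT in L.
i = 2

xy²z = ε · aa · bab = aabab; aabab has odd length 5, so it cannot be written as ww and is not in L.
(Other choices also work, e.g. i = 0, 3; only i = 1 is guaranteed to stay in L since xy¹z = s.)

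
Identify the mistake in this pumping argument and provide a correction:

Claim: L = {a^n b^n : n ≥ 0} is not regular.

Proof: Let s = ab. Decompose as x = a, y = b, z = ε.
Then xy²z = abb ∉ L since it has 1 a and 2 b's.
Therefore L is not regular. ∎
Error: The string s = ab might be shorter than the pumping length p.

Correction: Choose s = a^p b^p to ensure |s| ≥ p. Also, the decomposition is wrong: with |xy| ≤ p, y cannot include b's when s starts with p a's.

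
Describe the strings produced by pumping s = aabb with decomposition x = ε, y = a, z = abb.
{xy^i z : i ≥ 0} = {a^(i+1) b^2 : i ≥ 0} = {abb, aabb, aaabb, ...}

With x = ε, y = a, z = abb: Starting with aabb and pumping the first 'a' (z = abb keeps the second 'a'), we get strings with i+1 a's followed by 2 b's for i = 0, 1, 2, ...; note bb is not produced because z always contributes one a.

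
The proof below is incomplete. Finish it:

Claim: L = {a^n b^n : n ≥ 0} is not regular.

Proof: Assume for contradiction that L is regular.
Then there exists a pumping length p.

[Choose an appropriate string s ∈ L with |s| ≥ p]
s = a^p b^p

This string is in L (has equal a's and b's) and has length 2p ≥ p.
Any decomposition xyz with |xy| ≤ p means y consists only of a's,
so pumping will unbalance the counts.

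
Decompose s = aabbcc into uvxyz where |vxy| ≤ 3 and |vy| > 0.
u='aa', v='b', x='b', y='c', z='c'

For s = aabbcc with pumping length p = 3:

One valid decomposition:
- u = 'aa'
- v = 'b'
- x = 'b'
- y = 'c'
- z = 'c'

Verification:
- uvxyz = 'aa' + 'b' + 'b' + 'c' + 'c' = aabbcc ✓
- |vxy| = |'bbc'| = 3 ≤ 3 ✓
- |vy| = |'bc'| = 2 > 0 ✓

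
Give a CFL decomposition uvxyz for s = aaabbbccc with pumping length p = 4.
u='aa', v='a', x='bb', y='b', z='ccc'

For s = aaabbbccc with pumping length p = 4:

One valid decomposition:
- u = 'aa'
- v = 'a'
- x = 'bb'
- y = 'b'
- z = 'ccc'

Verification:
- uvxyz = 'aa' + 'a' + 'bb' + 'b' + 'ccc' = aaabbbccc ✓
- |vxy| = |'abbb'| = 4 ≤ 4 ✓
- |vy| = |'ab'| = 2 > 0 ✓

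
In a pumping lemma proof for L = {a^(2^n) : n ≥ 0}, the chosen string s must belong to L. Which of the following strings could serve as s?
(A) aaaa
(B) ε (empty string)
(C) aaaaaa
(A) aaaa

The pumping lemma is applied to a string s that lies in L, so first check membership of each option:
- (A) aaaa has length 4 = 2^2, so it is in L ✓
- (B) ε has length 0, which is not a power of 2, so it is not in L ✗
- (C) aaaaaa has length 6, strictly between 2^2 = 4 and 2^3 = 8, so it is not in L ✗

Only (A) aaaa is in L, so it is the only candidate that could play the role of s.
(In a complete proof one picks s in terms of the pumping length p so that |s| ≥ p is guaranteed; a fixed string like aaaa illustrates the shape of such an s.)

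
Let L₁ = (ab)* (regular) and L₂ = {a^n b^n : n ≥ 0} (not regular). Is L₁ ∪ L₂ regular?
No — L₁ ∪ L₂ is not regular.

Let U = (ab)* ∪ {a^n b^n}. If U were regular, then U ∩ aa*bb* would be regular (closure under intersection with a regular language). But (ab)* ∩ aa*bb* = {ab} and {a^n b^n} ∩ aa*bb* = {a^n b^n : n ≥ 1}, so U ∩ aa*bb* = {a^n b^n : n ≥ 1}, which is not regular. Hence U is not regular.

Note that the bare facts "L₁ regular, L₂ non-regular" do not settle the question by themselves: the closure of regular languages under ∪, ∩, complement and difference applies only when BOTH operands are regular. With a non-regular operand the result can come out regular or non-regular depending on the specific languages, so one has to work out L₁ ∪ L₂ for this particular pair, as above.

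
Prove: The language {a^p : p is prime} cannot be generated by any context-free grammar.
Assume for contradiction that L is context-free, and let p ≥ 1 be the pumping length given by the pumping lemma for CFLs.
Choose a prime q with q ≥ p and let s = a^q. Then s ∈ L and |s| = q ≥ p.
By the CFL pumping lemma, s = uvxyz for some u, v, x, y, z with |vxy| ≤ p, |vy| ≥ 1, and uv^i xy^i z ∈ L for every i ≥ 0.
All symbols are a's, so only lengths matter: let k = |vy|, with 1 ≤ k ≤ p. Then |uv^i xy^i z| = q + (i − 1)k.

Take i = q + 1: the length is q + qk = q(k + 1).
Both factors satisfy q ≥ 2 and k + 1 ≥ 2, so q(k + 1) is composite and uv^(q+1) xy^(q+1) z ∉ L.

This contradicts the CFL pumping lemma, which requires uv^i xy^i z ∈ L for all i ≥ 0.
Hence L = {a^p : p is prime} is not context-free. ∎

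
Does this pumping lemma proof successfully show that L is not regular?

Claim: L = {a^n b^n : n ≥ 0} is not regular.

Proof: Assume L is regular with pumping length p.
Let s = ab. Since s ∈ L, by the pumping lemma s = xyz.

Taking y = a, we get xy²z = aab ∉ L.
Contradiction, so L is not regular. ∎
The proof is INCORRECT.

Error: The string s = ab may be shorter than p.
The pumping lemma only applies to strings with |s| ≥ p, and p is not under our control.
We must choose s in terms of p, e.g. s = a^p b^p, to ensure |s| ≥ p.
(The proof also fixes one particular y; a valid argument must handle every decomposition with |xy| ≤ p and |y| ≥ 1 — for s = a^p b^p this forces y = a^k, and then xy²z = a^(p+k) b^p ∉ L.)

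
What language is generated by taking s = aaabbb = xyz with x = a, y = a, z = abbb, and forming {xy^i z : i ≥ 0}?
{xy^i z : i ≥ 0} = {a^(2+i) b^3 : i ≥ 0} = {aabbb, aaabbb, aaaabbb, ...}

With x = a, y = a, z = abbb: Starting with aaabbb and pumping the second 'a', we get strings with 2+i a's followed by 3 b's for i = 0, 1, 2, ...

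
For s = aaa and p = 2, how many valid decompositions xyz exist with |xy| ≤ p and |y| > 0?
3

For s = 'aaa' with pumping length p = 2:

Constraints: |xy| ≤ 2, |y| > 0

Valid decompositions (|xy| ≤ p, |y| ≥ 1):
  • x='', y='a', z='aa'
  • x='a', y='a', z='a'
  • x='', y='aa', z='a'

Total count: 3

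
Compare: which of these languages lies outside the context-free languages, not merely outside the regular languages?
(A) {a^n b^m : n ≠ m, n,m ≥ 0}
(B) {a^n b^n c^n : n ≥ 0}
(B) {a^n b^n c^n : n ≥ 0}

(B) {a^n b^n c^n : n ≥ 0} requires the CFL pumping lemma.

- {a^n b^m : n ≠ m, n,m ≥ 0} is context-free (but not regular)
  • Can be shown non-regular with the regular pumping lemma
  • After pumping a's, we can make n = m

- {a^n b^n c^n : n ≥ 0} is NOT context-free
  • Requires the CFL pumping lemma to prove
  • Cannot maintain three equal counts simultaneously

The CFL pumping lemma is "stronger" in that it can prove non-membership
in the larger class of context-free languages.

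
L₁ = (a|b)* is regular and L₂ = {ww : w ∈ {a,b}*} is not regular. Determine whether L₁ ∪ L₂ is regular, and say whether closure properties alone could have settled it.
Yes — L₁ ∪ L₂ is regular.

{ww} ⊆ (a|b)*, so L₁ ∪ L₂ = (a|b)*, which is regular.

Note that the bare facts "L₁ regular, L₂ non-regular" do not settle the question by themselves: the closure of regular languages under ∪, ∩, complement and difference applies only when BOTH operands are regular. With a non-regular operand the result can come out regular or non-regular depending on the specific languages, so one has to work out L₁ ∪ L₂ for this particular pair, as above.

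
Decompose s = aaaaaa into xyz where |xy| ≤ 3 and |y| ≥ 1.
x = 'aa', y = 'a', z = 'aaa'

For s = aaaaaa and p = 3, one valid decomposition is:
- x = 'aa' (length 2)
- y = 'a' (length 1)
- z = 'aaa' (length 3)

Verification:
- xyz = 'aa' + 'a' + 'aaa' = aaaaaa ✓
- |xy| = 3 ≤ 3 ✓
- |y| = 1 > 0 ✓

All pumping lemma constraints are satisfied.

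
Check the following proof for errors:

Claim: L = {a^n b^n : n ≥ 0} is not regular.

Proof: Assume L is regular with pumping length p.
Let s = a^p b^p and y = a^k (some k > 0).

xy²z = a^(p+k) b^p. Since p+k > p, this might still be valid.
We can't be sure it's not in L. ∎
The proof is INCORRECT.

Error: The conclusion is wrong.
xy²z = a^(p+k) b^p is definitely NOT in L because the number of a's (p+k) ≠ number of b's (p).
The proof incorrectly doubts what is actually a valid contradiction.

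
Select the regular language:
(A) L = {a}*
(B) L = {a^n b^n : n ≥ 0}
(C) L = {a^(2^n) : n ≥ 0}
(A) {a}*

(A) L = {a}* is regular.

This can be recognized by a finite automaton (DFA/NFA).
Regular expressions like {a}* define regular languages.

The other choices are not regular:
- {a^n b^n : n ≥ 0}: After pumping, the number of a's and b's become unequal
- {a^(2^n) : n ≥ 0}: After pumping, length is no longer a power of 2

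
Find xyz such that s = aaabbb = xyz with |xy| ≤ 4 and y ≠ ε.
x = '', y = 'aaab', z = 'bb'

For s = aaabbb and p = 4, one valid decomposition is:
- x = '' (length 0)
- y = 'aaab' (length 4)
- z = 'bb' (length 2)

Verification:
- xyz = '' + 'aaab' + 'bb' = aaabbb ✓
- |xy| = 4 ≤ 4 ✓
- |y| = 4 > 0 ✓

All pumping lemma constraints are satisfied.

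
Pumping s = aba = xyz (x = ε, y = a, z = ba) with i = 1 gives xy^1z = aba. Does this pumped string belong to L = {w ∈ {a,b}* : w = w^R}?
Yes

xy¹z = ε · a · ba = aba.
aba reversed is aba, the same string, so it is a palindrome and is in L.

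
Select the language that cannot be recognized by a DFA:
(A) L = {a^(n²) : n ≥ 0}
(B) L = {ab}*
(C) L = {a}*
(A) {a^(n²) : n ≥ 0}

(A) L = {a^(n²) : n ≥ 0} is NOT regular.

The pumping lemma can be used to prove this:
After pumping, length is no longer a perfect square

The other languages are regular because they can be recognized by finite automata.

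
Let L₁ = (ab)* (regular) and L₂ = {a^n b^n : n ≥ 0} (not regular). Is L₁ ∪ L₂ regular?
No — L₁ ∪ L₂ is not regular.

Let U = (ab)* ∪ {a^n b^n}. If U were regular, then U ∩ aa*bb* would be regular (closure under intersection with a regular language). But (ab)* ∩ aa*bb* = {ab} and {a^n b^n} ∩ aa*bb* = {a^n b^n : n ≥ 1}, so U ∩ aa*bb* = {a^n b^n : n ≥ 1}, which is not regular. Hence U is not regular.

Note that the bare facts "L₁ regular, L₂ non-regular" do not settle the question by themselves: the closure of regular languages under ∪, ∩, complement and difference applies only when BOTH operands are regular. With a non-regular operand the result can come out regular or non-regular depending on the specific languages, so one has to work out L₁ ∪ L₂ for this particular pair, as above.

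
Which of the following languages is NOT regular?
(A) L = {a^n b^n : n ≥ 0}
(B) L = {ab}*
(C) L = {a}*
(A) {a^n b^n : n ≥ 0}

(A) L = {a^n b^n : n ≥ 0} is NOT regular.

The pumping lemma can be used to prove this:
After pumping, the number of a's and b's become unequal

The other languages are regular because they can be recognized by finite automata.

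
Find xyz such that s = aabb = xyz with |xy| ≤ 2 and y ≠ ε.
x = '', y = 'aa', z = 'bb'

For s = aabb and p = 2, one valid decomposition is:
- x = '' (length 0)
- y = 'aa' (length 2)
- z = 'bb' (length 2)

Verification:
- xyz = '' + 'aa' + 'bb' = aabb ✓
- |xy| = 2 ≤ 2 ✓
- |y| = 2 > 0 ✓

All pumping lemma constraints are satisfied.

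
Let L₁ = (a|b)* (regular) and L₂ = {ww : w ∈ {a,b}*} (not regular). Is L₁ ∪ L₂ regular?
Yes — L₁ ∪ L₂ is regular.

{ww} ⊆ (a|b)*, so L₁ ∪ L₂ = (a|b)*, which is regular.

Note that the bare facts "L₁ regular, L₂ non-regular" do not settle the question by themselves: the closure of regular languages under ∪, ∩, complement and difference applies only when BOTH operands are regular. With a non-regular operand the result can come out regular or non-regular depending on the specific languages, so one has to work out L₁ ∪ L₂ for this particular pair, as above.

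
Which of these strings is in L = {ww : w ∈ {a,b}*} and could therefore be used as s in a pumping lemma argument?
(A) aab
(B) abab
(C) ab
(B) abab

The pumping lemma is applied to a string s that lies in L, so first check membership of each option:
- (A) aab has odd length 3, so it cannot be written as ww and is not in L ✗
- (B) abab splits into halves ab · ab, which are equal, so it is in L (w = ab) ✓
- (C) ab has length 2; its halves are a and b, which differ, so it is not in L ✗

Only (B) abab is in L, so it is the only candidate that could play the role of s.
(In a complete proof one picks s in terms of the pumping length p so that |s| ≥ p is guaranteed; a fixed string like abab illustrates the shape of such an s.)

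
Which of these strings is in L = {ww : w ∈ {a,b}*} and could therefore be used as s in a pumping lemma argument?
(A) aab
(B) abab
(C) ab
(B) abab

The pumping lemma is applied to a string s that lies in L, so first check membership of each option:
- (A) aab has odd length 3, so it cannot be written as ww and is not in L ✗
- (B) abab splits into halves ab · ab, which are equal, so it is in L (w = ab) ✓
- (C) ab has length 2; its halves are a and b, which differ, so it is not in L ✗

Only (B) abab is in L, so it is the only candidate that could play the role of s.
(In a complete proof one picks s in terms of the pumping length p so that |s| ≥ p is guaranteed; a fixed string like abab illustrates the shape of such an s.)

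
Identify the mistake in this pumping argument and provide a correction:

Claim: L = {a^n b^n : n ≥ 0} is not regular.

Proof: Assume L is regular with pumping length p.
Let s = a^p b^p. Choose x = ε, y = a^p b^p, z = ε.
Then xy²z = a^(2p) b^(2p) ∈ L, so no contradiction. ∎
Error: The decomposition violates |xy| ≤ p. With y = a^p b^p, |xy| = |y| = 2p > p. (The proof also miscomputes xy²z, which would be a^p b^p a^p b^p rather than a^(2p) b^(2p), and it wrongly treats one harmless decomposition as settling the matter — the prover does not get to choose the decomposition.)

Correction: The pumping lemma requires |xy| ≤ p, and the argument must handle every decomposition satisfying |xy| ≤ p, |y| ≥ 1. Since s starts with p a's, any such y consists only of a's, say y = a^k with k ≥ 1. Then xy²z = a^(p+k) b^p has unequal numbers of a's and b's, so xy²z ∉ L — the required contradiction.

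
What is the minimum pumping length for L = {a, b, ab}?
p = 3

For a finite language L, the pumping lemma holds vacuously if p > max|s| for s ∈ L.

The longest string in L = {a, b, ab} has length 2.
If p = 3, then no string s ∈ L has |s| ≥ p, so the condition is vacuously true.

The minimum pumping length is p = 3.

Why no smaller p works: for any p ≤ 2, the longest string s ∈ L has |s| = 2 ≥ p, so it would
have to be pumpable; but pumping up (i = 2, 3, ...) produces ever longer strings, which cannot all lie in the
finite language L. So the pumping property fails for every p ≤ 2.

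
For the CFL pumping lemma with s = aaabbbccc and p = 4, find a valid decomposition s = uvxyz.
u='aa', v='a', x='bb', y='b', z='ccc'

For s = aaabbbccc with pumping length p = 4:

One valid decomposition:
- u = 'aa'
- v = 'a'
- x = 'bb'
- y = 'b'
- z = 'ccc'

Verification:
- uvxyz = 'aa' + 'a' + 'bb' + 'b' + 'ccc' = aaabbbccc ✓
- |vxy| = |'abbb'| = 4 ≤ 4 ✓
- |vy| = |'ab'| = 2 > 0 ✓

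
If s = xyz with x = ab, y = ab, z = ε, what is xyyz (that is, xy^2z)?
ababab

Given x = 'ab', y = 'ab', z = '' and i = 2:

xy^2z = x + y·y·...·y (2 times) + z
       = 'ab' + 'ab'^2 + ''
       = 'ab' + 'abab' + ''
       = 'ababab'

The pumped string is 'ababab' with length 6.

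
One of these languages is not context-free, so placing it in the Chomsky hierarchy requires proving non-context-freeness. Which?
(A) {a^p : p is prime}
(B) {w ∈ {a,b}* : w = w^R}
(A) {a^p : p is prime}

(A) {a^p : p is prime} requires the CFL pumping lemma.

- {w ∈ {a,b}* : w = w^R} is context-free (but not regular)
  • Can be shown non-regular with the regular pumping lemma
  • After pumping, the string is no longer symmetric

- {a^p : p is prime} is NOT context-free
  • Requires the CFL pumping lemma to prove
  • The CFL pumping lemma also fails because prime gaps are unbounded

The CFL pumping lemma is "stronger" in that it can prove non-membership
in the larger class of context-free languages.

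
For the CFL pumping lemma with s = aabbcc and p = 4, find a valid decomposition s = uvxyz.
u='a', v='a', x='bb', y='c', z='c'

For s = aabbcc with pumping length p = 4:

One valid decomposition:
- u = 'a'
- v = 'a'
- x = 'bb'
- y = 'c'
- z = 'c'

Verification:
- uvxyz = 'a' + 'a' + 'bb' + 'c' + 'c' = aabbcc ✓
- |vxy| = |'abbc'| = 4 ≤ 4 ✓
- |vy| = |'ac'| = 2 > 0 ✓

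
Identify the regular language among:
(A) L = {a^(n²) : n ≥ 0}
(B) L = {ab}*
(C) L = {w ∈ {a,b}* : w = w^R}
(B) {ab}*

(B) L = {ab}* is regular.

This can be recognized by a finite automaton (DFA/NFA).
Regular expressions like {ab}* define regular languages.

The other choices are not regular:
- {a^(n²) : n ≥ 0}: After pumping, length is no longer a perfect square
- {w ∈ {a,b}* : w = w^R}: After pumping, the string is no longer symmetric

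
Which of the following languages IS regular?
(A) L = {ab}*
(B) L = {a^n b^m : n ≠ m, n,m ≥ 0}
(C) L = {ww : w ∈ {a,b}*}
(A) {ab}*

(A) L = {ab}* is regular.

This can be recognized by a finite automaton (DFA/NFA).
Regular expressions like {ab}* define regular languages.

The other choices are not regular:
- {a^n b^m : n ≠ m, n,m ≥ 0}: After pumping a's, we can make n = m
- {ww : w ∈ {a,b}*}: After pumping, the two halves no longer match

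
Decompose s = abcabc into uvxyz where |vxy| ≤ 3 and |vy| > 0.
u='ab', v='c', x='a', y='b', z='c'

For s = abcabc with pumping length p = 3:

One valid decomposition:
- u = 'ab'
- v = 'c'
- x = 'a'
- y = 'b'
- z = 'c'

Verification:
- uvxyz = 'ab' + 'c' + 'a' + 'b' + 'c' = abcabc ✓
- |vxy| = |'cab'| = 3 ≤ 3 ✓
- |vy| = |'cb'| = 2 > 0 ✓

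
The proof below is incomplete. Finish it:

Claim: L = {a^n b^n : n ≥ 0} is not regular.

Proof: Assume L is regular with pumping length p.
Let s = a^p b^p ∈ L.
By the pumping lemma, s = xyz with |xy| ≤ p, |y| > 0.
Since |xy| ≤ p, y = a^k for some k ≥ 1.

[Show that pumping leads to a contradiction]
Consider xy²z = a^(p+k) b^p.

Since k ≥ 1, we have p + k > p.
So xy²z has more a's than b's: (p+k) a's vs p b's.
This means xy²z ∉ L because a^n b^n requires equal counts.

This contradicts the pumping lemma which states xy²z ∈ L.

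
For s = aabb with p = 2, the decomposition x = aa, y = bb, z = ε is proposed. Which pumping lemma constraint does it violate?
Violated: |xy| ≤ p

The decomposition x = aa, y = bb, z = ε for s = aabb with p = 2
violates the constraint: |xy| ≤ p

|xy| = |aabb| = 4 > 2 = p. The decomposition puts too many characters in xy.

Pumping lemma constraints:
1. xyz = s (decomposition is valid)
2. |xy| ≤ p
3. |y| > 0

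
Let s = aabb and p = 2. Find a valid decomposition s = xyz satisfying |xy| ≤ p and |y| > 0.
x = '', y = 'a', z = 'abb'

For s = aabb and p = 2, one valid decomposition is:
- x = '' (length 0)
- y = 'a' (length 1)
- z = 'abb' (length 3)

Verification:
- xyz = '' + 'a' + 'abb' = aabb ✓
- |xy| = 1 ≤ 2 ✓
- |y| = 1 > 0 ✓

All pumping lemma constraints are satisfied.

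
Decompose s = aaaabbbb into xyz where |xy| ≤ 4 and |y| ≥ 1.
x = '', y = 'aaa', z = 'abbbb'

For s = aaaabbbb and p = 4, one valid decomposition is:
- x = '' (length 0)
- y = 'aaa' (length 3)
- z = 'abbbb' (length 5)

Verification:
- xyz = '' + 'aaa' + 'abbbb' = aaaabbbb ✓
- |xy| = 3 ≤ 4 ✓
- |y| = 3 > 0 ✓

All pumping lemma constraints are satisfied.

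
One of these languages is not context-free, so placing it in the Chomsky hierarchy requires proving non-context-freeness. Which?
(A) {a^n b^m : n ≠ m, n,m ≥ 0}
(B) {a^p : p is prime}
(B) {a^p : p is prime}

(B) {a^p : p is prime} requires the CFL pumping lemma.

- {a^n b^m : n ≠ m, n,m ≥ 0} is context-free (but not regular)
  • Can be shown non-regular with the regular pumping lemma
  • After pumping a's, we can make n = m

- {a^p : p is prime} is NOT context-free
  • Requires the CFL pumping lemma to prove
  • The CFL pumping lemma also fails because prime gaps are unbounded

The CFL pumping lemma is "stronger" in that it can prove non-membership
in the larger class of context-free languages.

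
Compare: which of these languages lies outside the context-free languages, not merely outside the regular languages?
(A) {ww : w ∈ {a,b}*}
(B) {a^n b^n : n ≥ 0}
(A) {ww : w ∈ {a,b}*}

(A) {ww : w ∈ {a,b}*} requires the CFL pumping lemma.

- {a^n b^n : n ≥ 0} is context-free (but not regular)
  • Can be shown non-regular with the regular pumping lemma
  • After pumping, the number of a's and b's become unequal

- {ww : w ∈ {a,b}*} is NOT context-free
  • Requires the CFL pumping lemma to prove
  • Even a PDA cannot compare two arbitrary halves symbol by symbol; CFL pumping on a^p b^p a^p b^p fails

The CFL pumping lemma is "stronger" in that it can prove non-membership
in the larger class of context-free languages.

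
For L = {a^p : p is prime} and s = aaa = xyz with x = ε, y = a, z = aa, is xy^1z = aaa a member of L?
Yes

xy¹z = ε · a · aa = aaa.
aaa has length 3, which is prime, so it is in L.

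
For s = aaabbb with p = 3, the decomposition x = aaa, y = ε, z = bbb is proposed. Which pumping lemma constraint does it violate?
Violated: |y| > 0

The decomposition x = aaa, y = ε, z = bbb for s = aaabbb with p = 3
violates the constraint: |y| > 0

|y| = 0, but the pumping lemma requires |y| > 0 (y must be non-empty).

Pumping lemma constraints:
1. xyz = s (decomposition is valid)
2. |xy| ≤ p
3. |y| > 0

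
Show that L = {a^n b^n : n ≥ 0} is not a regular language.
Assume for contradiction that L is regular, and let p ≥ 1 be the pumping length given by the pumping lemma.
Choose s = a^p b^p. Then s ∈ L and |s| = 2p ≥ p.
By the pumping lemma, s = xyz for some x, y, z with |xy| ≤ p, |y| ≥ 1, and xy^i z ∈ L for every i ≥ 0.
Since |xy| ≤ p and the first p symbols of s are all a's, we must have y = a^k for some k with 1 ≤ k ≤ p.

Take i = 2: xy²z = a^(p + k) b^p.
This string has p + k a's but p b's, and p + k > p because k ≥ 1. So xy²z ∉ L.

This contradicts the pumping lemma, which requires xy^i z ∈ L for all i ≥ 0.
Hence L = {a^n b^n : n ≥ 0} is not regular. ∎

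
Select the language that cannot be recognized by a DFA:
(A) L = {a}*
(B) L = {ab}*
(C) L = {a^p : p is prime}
(C) {a^p : p is prime}

(C) L = {a^p : p is prime} is NOT regular.

The pumping lemma can be used to prove this:
After pumping, the length becomes composite

The other languages are regular because they can be recognized by finite automata.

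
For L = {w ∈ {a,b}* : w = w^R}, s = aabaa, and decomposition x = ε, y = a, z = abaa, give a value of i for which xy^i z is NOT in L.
i = 0

xy⁰z = ε · ε · abaa = abaa; abaa reversed is aaba ≠ abaa, so it is not a palindrome and is not in L.
(Other choices also work, e.g. i = 2, 3; only i = 1 is guaranteed to stay in L since xy¹z = s.)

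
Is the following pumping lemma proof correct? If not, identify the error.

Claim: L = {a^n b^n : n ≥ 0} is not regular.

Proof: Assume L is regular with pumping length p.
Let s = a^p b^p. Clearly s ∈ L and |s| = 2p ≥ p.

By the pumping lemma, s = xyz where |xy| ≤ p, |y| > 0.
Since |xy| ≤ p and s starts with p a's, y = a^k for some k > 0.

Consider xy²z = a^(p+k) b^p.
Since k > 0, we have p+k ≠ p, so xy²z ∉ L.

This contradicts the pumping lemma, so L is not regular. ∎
The proof is correct.

This proof is valid because:
1. The string s = a^p b^p is correctly in L
2. The decomposition analysis is correct: y must consist only of a's
3. The contradiction is valid: pumping increases a's but not b's
4. The conclusion follows logically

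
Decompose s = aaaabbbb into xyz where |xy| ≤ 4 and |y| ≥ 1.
x = '', y = 'aa', z = 'aabbbb'

For s = aaaabbbb and p = 4, one valid decomposition is:
- x = '' (length 0)
- y = 'aa' (length 2)
- z = 'aabbbb' (length 6)

Verification:
- xyz = '' + 'aa' + 'aabbbb' = aaaabbbb ✓
- |xy| = 2 ≤ 4 ✓
- |y| = 2 > 0 ✓

All pumping lemma constraints are satisfied.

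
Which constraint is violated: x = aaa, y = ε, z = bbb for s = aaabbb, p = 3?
Violated: |y| > 0

The decomposition x = aaa, y = ε, z = bbb for s = aaabbb with p = 3
violates the constraint: |y| > 0

|y| = 0, but the pumping lemma requires |y| > 0 (y must be non-empty).

Pumping lemma constraints:
1. xyz = s (decomposition is valid)
2. |xy| ≤ p
3. |y| > 0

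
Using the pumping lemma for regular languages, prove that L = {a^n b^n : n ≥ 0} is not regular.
Assume for contradiction that L is regular, and let p ≥ 1 be the pumping length given by the pumping lemma.
Choose s = a^p b^p. Then s ∈ L and |s| = 2p ≥ p.
By the pumping lemma, s = xyz for some x, y, z with |xy| ≤ p, |y| ≥ 1, and xy^i z ∈ L for every i ≥ 0.
Since |xy| ≤ p and the first p symbols of s are all a's, we must have y = a^k for some k with 1 ≤ k ≤ p.

Take i = 2: xy²z = a^(p + k) b^p.
This string has p + k a's but p b's, and p + k > p because k ≥ 1. So xy²z ∉ L.

This contradicts the pumping lemma, which requires xy^i z ∈ L for all i ≥ 0.
Hence L = {a^n b^n : n ≥ 0} is not regular. ∎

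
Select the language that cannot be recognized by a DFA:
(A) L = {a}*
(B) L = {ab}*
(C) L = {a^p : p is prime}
(C) {a^p : p is prime}

(C) L = {a^p : p is prime} is NOT regular.

The pumping lemma can be used to prove this:
After pumping, the length becomes composite

The other languages are regular because they can be recognized by finite automata.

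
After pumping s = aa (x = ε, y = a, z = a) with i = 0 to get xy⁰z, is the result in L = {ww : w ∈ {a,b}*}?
No

xy⁰z = ε · ε · a = a.
a has odd length 1, so it cannot be written as ww and is not in L.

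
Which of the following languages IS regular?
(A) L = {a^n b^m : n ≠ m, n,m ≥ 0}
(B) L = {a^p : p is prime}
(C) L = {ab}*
(C) {ab}*

(C) L = {ab}* is regular.

This can be recognized by a finite automaton (DFA/NFA).
Regular expressions like {ab}* define regular languages.

The other choices are not regular:
- {a^p : p is prime}: After pumping, the length becomes composite
- {a^n b^m : n ≠ m, n,m ≥ 0}: After pumping a's, we can make n = m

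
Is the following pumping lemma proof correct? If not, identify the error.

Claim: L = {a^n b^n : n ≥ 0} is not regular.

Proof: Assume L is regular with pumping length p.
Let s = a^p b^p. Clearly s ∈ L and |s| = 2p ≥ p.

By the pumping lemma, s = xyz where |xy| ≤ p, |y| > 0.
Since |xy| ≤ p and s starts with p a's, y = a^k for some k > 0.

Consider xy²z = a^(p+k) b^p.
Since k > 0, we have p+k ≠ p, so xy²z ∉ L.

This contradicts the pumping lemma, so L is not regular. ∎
The proof is correct.

This proof is valid because:
1. The string s = a^p b^p is correctly in L
2. The decomposition analysis is correct: y must consist only of a's
3. The contradiction is valid: pumping increases a's but not b's
4. The conclusion follows logically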